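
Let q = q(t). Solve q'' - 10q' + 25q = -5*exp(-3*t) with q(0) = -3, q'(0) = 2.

Characteristic equation r² - 10r + 25 = 0 has discriminant (-10)² - 4·(25) = 0, so r = 5 is a repeated root.
Hence q_h = (C1 + C2*t)*exp(5*t).
Try q_p = A*exp(-3*t). Substituting into the equation and dividing by exp(-3*t) gives A = -5/64, so q_p = -5*exp(-3*t)/64.
General solution: q = -5*exp(-3*t)/64 + C1*exp(5*t) + C2*t*exp(5*t).
Apply the initial conditions: q(0) = -5/64 + C1 = -3 and q'(0) = 15/64 + C2 + 5*C1 = 2. Solving gives C1 = -187/64, C2 = 131/8.

q = -187*exp(5*t)/64 - 5*exp(-3*t)/64 + 131*t*exp(5*t)/8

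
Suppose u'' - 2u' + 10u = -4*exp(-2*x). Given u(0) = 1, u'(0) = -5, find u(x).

u = -2*exp(-2*x)/9 - 20*exp(x)*sin(3*x)/9 + 11*cos(3*x)*exp(x)/9

Characteristic equation r² - 2r + 10 = 0 has discriminant (-2)² - 4·(10) = -36 < 0, so r = 1 ± 3i.
Hence u_h = C1*cos(3*x)*exp(x) + C2*exp(x)*sin(3*x).
Try u_p = A*exp(-2*x). Substituting into the equation and dividing by exp(-2*x) gives A = -2/9, so u_p = -2*exp(-2*x)/9.
General solution: u = -2*exp(-2*x)/9 + C1*cos(3*x)*exp(x) + C2*exp(x)*sin(3*x).
Apply the initial conditions: u(0) = -2/9 + C1 = 1 and u'(0) = 4/9 + C1 + 3*C2 = -5. Solving gives C1 = 11/9, C2 = -20/9.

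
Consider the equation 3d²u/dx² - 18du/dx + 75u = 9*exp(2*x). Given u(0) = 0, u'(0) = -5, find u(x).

u = 3*exp(2*x)/17 - 41*exp(3*x)*sin(4*x)/34 - 3*cos(4*x)*exp(3*x)/17

Divide through by 3: u'' - 6u' + 25u = 3*exp(2*x).
Characteristic equation r² - 6r + 25 = 0 has discriminant (-6)² - 4·(25) = -64 < 0, so r = 3 ± 4i.
Hence u_h = C1*cos(4*x)*exp(3*x) + C2*exp(3*x)*sin(4*x).
Try u_p = A*exp(2*x). Substituting into the equation and dividing by exp(2*x) gives A = 3/17, so u_p = 3*exp(2*x)/17.
General solution: u = 3*exp(2*x)/17 + C1*cos(4*x)*exp(3*x) + C2*exp(3*x)*sin(4*x).
Apply the initial conditions: u(0) = 3/17 + C1 = 0 and u'(0) = 6/17 + 3*C1 + 4*C2 = -5. Solving gives C1 = -3/17, C2 = -41/34.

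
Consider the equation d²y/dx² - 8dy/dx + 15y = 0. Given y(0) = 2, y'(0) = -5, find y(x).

y = -11*exp(5*x)/2 + 15*exp(3*x)/2

Characteristic equation r² - 8r + 15 = 0 factors as (r - 3)(r - 5) = 0, so r = 3, 5.
Hence y_h = C1*exp(3*x) + C2*exp(5*x).
Apply the initial conditions: y(0) = C1 + C2 = 2 and y'(0) = 3*C1 + 5*C2 = -5. Solving gives C1 = 15/2, C2 = -11/2.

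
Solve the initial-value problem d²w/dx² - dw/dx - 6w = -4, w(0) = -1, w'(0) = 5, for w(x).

w = 2/3 - 2*exp(-2*x) + exp(3*x)/3

Characteristic equation r² - r - 6 = 0 factors as (r - 3)(r + 2) = 0, so r = 3, -2.
Hence w_h = C1*exp(3*x) + C2*exp(-2*x).
For the particular solution try w_p = A0. Substituting and matching coefficients of each power of x gives A0 = 2/3, so w_p = 2/3.
General solution: w = 2/3 + C1*exp(3*x) + C2*exp(-2*x).
Apply the initial conditions: w(0) = 2/3 + C1 + C2 = -1 and w'(0) = -2*C2 + 3*C1 = 5. Solving gives C1 = 1/3, C2 = -2.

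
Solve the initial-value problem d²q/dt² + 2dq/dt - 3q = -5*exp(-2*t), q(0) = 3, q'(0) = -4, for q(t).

q = exp(-3*t)/2 + 5*exp(-2*t)/3 + 5*exp(t)/6

Characteristic equation r² + 2r - 3 = 0 factors as (r + 3)(r - 1) = 0, so r = -3, 1.
Hence q_h = C1*exp(-3*t) + C2*exp(t).
Try q_p = A*exp(-2*t). Substituting into the equation and dividing by exp(-2*t) gives A = 5/3, so q_p = 5*exp(-2*t)/3.
General solution: q = 5*exp(-2*t)/3 + C1*exp(-3*t) + C2*exp(t).
Apply the initial conditions: q(0) = 5/3 + C1 + C2 = 3 and q'(0) = -10/3 + C2 - 3*C1 = -4. Solving gives C1 = 1/2, C2 = 5/6.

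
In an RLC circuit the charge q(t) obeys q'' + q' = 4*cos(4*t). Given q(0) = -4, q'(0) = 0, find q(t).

q = -4 - 4*cos(4*t)/17 + sin(4*t)/17 + 4*exp(-t)/17

Characteristic equation r² + r = 0 factors as (r + 1)r = 0, so r = -1, 0.
Hence q_h = C1*exp(-t) + C2.
Try q_p = A*cos(4*t) + B*sin(4*t). Substituting and equating the coefficients of cos(4t) and sin(4t) gives A = -4/17, B = 1/17, so q_p = -4*cos(4*t)/17 + sin(4*t)/17.
General solution: q = C2 - 4*cos(4*t)/17 + sin(4*t)/17 + C1*exp(-t).
Apply the initial conditions: q(0) = -4/17 + C1 + C2 = -4 and q'(0) = 4/17 - C1 = 0. Solving gives C1 = 4/17, C2 = -4.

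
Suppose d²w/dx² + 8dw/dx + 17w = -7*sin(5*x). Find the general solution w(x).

Characteristic equation r² + 8r + 17 = 0 has discriminant (8)² - 4·(17) = -4 < 0, so r = -4 ± i.
Hence w_h = C1*cos(x)*exp(-4*x) + C2*exp(-4*x)*sin(x).
Try w_p = A*cos(5*x) + B*sin(5*x). Substituting and equating the coefficients of cos(5x) and sin(5x) gives A = 35/208, B = 7/208, so w_p = 7*sin(5*x)/208 + 35*cos(5*x)/208.

w = 7*sin(5*x)/208 + 35*cos(5*x)/208 + C1*cos(x)*exp(-4*x) + C2*exp(-4*x)*sin(x)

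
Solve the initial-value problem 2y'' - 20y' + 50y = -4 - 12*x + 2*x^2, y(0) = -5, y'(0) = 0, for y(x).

y = -104/625 - 3021*exp(5*x)/625 - 26*x/125 + x**2/25 + 3047*x*exp(5*x)/125

Divide through by 2: y'' - 10y' + 25y = -2 + x^2 - 6*x.
Characteristic equation r² - 10r + 25 = 0 has discriminant (-10)² - 4·(25) = 0, so r = 5 is a repeated root.
Hence y_h = (C1 + C2*x)*exp(5*x).
For the particular solution try y_p = A0 + A1*x + A2*x^2. Substituting and matching coefficients of each power of x gives A0 = -104/625, A1 = -26/125, A2 = 1/25, so y_p = -104/625 - 26*x/125 + x^2/25.
General solution: y = -104/625 - 26*x/125 + x^2/25 + C1*exp(5*x) + C2*x*exp(5*x).
Apply the initial conditions: y(0) = -104/625 + C1 = -5 and y'(0) = -26/125 + C2 + 5*C1 = 0. Solving gives C1 = -3021/625, C2 = 3047/125.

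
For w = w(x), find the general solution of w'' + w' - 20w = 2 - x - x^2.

Characteristic equation r² + r - 20 = 0 factors as (r + 5)(r - 4) = 0, so r = -5, 4.
Hence w_h = C1*exp(-5*x) + C2*exp(4*x).
For the particular solution try w_p = A0 + A1*x + A2*x^2. Substituting and matching coefficients of each power of x gives A0 = -369/4000, A1 = 11/200, A2 = 1/20, so w_p = -369/4000 + x^2/20 + 11*x/200.

w = -369/4000 + x**2/20 + 11*x/200 + C1*exp(-5*x) + C2*exp(4*x)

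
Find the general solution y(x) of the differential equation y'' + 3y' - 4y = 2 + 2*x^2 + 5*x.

y = -9/4 - 2*x - x**2/2 + C1*exp(x) + C2*exp(-4*x)

Characteristic equation r² + 3r - 4 = 0 factors as (r - 1)(r + 4) = 0, so r = 1, -4.
Hence y_h = C1*exp(x) + C2*exp(-4*x).
For the particular solution try y_p = A0 + A1*x + A2*x^2. Substituting and matching coefficients of each power of x gives A0 = -9/4, A1 = -2, A2 = -1/2, so y_p = -9/4 - 2*x - x^2/2.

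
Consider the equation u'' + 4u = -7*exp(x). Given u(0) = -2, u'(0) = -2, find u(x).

u = -7*exp(x)/5 - 3*cos(2*x)/5 - 3*sin(2*x)/10

Characteristic equation r² + 4 = 0 has discriminant (0)² - 4·(4) = -16 < 0, so r = ± 2i.
Hence u_h = C1*cos(2*x) + C2*sin(2*x).
Try u_p = A*exp(x). Substituting into the equation and dividing by exp(x) gives A = -7/5, so u_p = -7*exp(x)/5.
General solution: u = -7*exp(x)/5 + C1*cos(2*x) + C2*sin(2*x).
Apply the initial conditions: u(0) = -7/5 + C1 = -2 and u'(0) = -7/5 + 2*C2 = -2. Solving gives C1 = -3/5, C2 = -3/10.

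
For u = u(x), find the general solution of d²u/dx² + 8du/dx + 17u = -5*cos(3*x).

u = -3*sin(3*x)/16 - cos(3*x)/16 + C1*cos(x)*exp(-4*x) + C2*exp(-4*x)*sin(x)

Characteristic equation r² + 8r + 17 = 0 has discriminant (8)² - 4·(17) = -4 < 0, so r = -4 ± i.
Hence u_h = C1*cos(x)*exp(-4*x) + C2*exp(-4*x)*sin(x).
Try u_p = A*cos(3*x) + B*sin(3*x). Substituting and equating the coefficients of cos(3x) and sin(3x) gives A = -1/16, B = -3/16, so u_p = -3*sin(3*x)/16 - cos(3*x)/16.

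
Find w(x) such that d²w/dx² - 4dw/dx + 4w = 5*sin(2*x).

w = 5*cos(2*x)/8 + C1*exp(2*x) + C2*x*exp(2*x)

Characteristic equation r² - 4r + 4 = 0 has discriminant (-4)² - 4·(4) = 0, so r = 2 is a repeated root.
Hence w_h = (C1 + C2*x)*exp(2*x).
Try w_p = A*cos(2*x) + B*sin(2*x). Substituting and equating the coefficients of cos(2x) and sin(2x) gives A = 5/8, B = 0, so w_p = 5*cos(2*x)/8.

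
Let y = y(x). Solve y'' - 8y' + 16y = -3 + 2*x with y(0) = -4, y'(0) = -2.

y = -1/8 - 31*exp(4*x)/8 + x/8 + 107*x*exp(4*x)/8

Characteristic equation r² - 8r + 16 = 0 has discriminant (-8)² - 4·(16) = 0, so r = 4 is a repeated root.
Hence y_h = (C1 + C2*x)*exp(4*x).
For the particular solution try y_p = A0 + A1*x. Substituting and matching coefficients of each power of x gives A0 = -1/8, A1 = 1/8, so y_p = -1/8 + x/8.
General solution: y = -1/8 + x/8 + C1*exp(4*x) + C2*x*exp(4*x).
Apply the initial conditions: y(0) = -1/8 + C1 = -4 and y'(0) = 1/8 + C2 + 4*C1 = -2. Solving gives C1 = -31/8, C2 = 107/8.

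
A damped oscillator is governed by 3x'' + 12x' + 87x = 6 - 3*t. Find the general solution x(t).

x = 62/841 - t/29 + C1*cos(5*t)*exp(-2*t) + C2*exp(-2*t)*sin(5*t)

Divide through by 3: x'' + 4x' + 29x = 2 - t.
Characteristic equation r² + 4r + 29 = 0 has discriminant (4)² - 4·(29) = -100 < 0, so r = -2 ± 5i.
Hence x_h = C1*cos(5*t)*exp(-2*t) + C2*exp(-2*t)*sin(5*t).
For the particular solution try x_p = A0 + A1*t. Substituting and matching coefficients of each power of t gives A0 = 62/841, A1 = -1/29, so x_p = 62/841 - t/29.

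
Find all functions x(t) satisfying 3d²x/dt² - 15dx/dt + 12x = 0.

Divide through by 3: x'' - 5x' + 4x = 0.
Characteristic equation r² - 5r + 4 = 0 factors as (r - 4)(r - 1) = 0, so r = 4, 1.
Hence x_h = C1*exp(4*t) + C2*exp(t).

x = C1*exp(4*t) + C2*exp(t)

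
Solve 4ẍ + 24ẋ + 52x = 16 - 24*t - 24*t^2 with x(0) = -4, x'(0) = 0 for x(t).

x = 868/2197 - 6*t**2/13 - 6*t/169 - 14445*exp(-3*t)*sin(2*t)/2197 - 9656*cos(2*t)*exp(-3*t)/2197

Divide through by 4: x'' + 6x' + 13x = 4 - 6*t - 6*t^2.
Characteristic equation r² + 6r + 13 = 0 has discriminant (6)² - 4·(13) = -16 < 0, so r = -3 ± 2i.
Hence x_h = C1*cos(2*t)*exp(-3*t) + C2*exp(-3*t)*sin(2*t).
For the particular solution try x_p = A0 + A1*t + A2*t^2. Substituting and matching coefficients of each power of t gives A0 = 868/2197, A1 = -6/169, A2 = -6/13, so x_p = 868/2197 - 6*t^2/13 - 6*t/169.
General solution: x = 868/2197 - 6*t^2/13 - 6*t/169 + C1*cos(2*t)*exp(-3*t) + C2*exp(-3*t)*sin(2*t).
Apply the initial conditions: x(0) = 868/2197 + C1 = -4 and x'(0) = -6/169 - 3*C1 + 2*C2 = 0. Solving gives C1 = -9656/2197, C2 = -14445/2197.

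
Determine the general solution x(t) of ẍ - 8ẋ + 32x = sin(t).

Characteristic equation r² - 8r + 32 = 0 has discriminant (-8)² - 4·(32) = -64 < 0, so r = 4 ± 4i.
Hence x_h = C1*cos(4*t)*exp(4*t) + C2*exp(4*t)*sin(4*t).
Try x_p = A*cos(t) + B*sin(t). Substituting and equating the coefficients of cos(t) and sin(t) gives A = 8/1025, B = 31/1025, so x_p = 8*cos(t)/1025 + 31*sin(t)/1025.

x = 8*cos(t)/1025 + 31*sin(t)/1025 + C1*cos(4*t)*exp(4*t) + C2*exp(4*t)*sin(4*t)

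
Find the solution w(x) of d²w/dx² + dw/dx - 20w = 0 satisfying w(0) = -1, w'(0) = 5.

w = -exp(-5*x)

Characteristic equation r² + r - 20 = 0 factors as (r - 4)(r + 5) = 0, so r = 4, -5.
Hence w_h = C1*exp(4*x) + C2*exp(-5*x).
Apply the initial conditions: w(0) = C1 + C2 = -1 and w'(0) = -5*C2 + 4*C1 = 5. Solving gives C1 = 0, C2 = -1.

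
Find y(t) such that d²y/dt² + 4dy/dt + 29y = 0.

Characteristic equation r² + 4r + 29 = 0 has discriminant (4)² - 4·(29) = -100 < 0, so r = -2 ± 5i.
Hence y_h = C1*cos(5*t)*exp(-2*t) + C2*exp(-2*t)*sin(5*t).

y = C1*cos(5*t)*exp(-2*t) + C2*exp(-2*t)*sin(5*t)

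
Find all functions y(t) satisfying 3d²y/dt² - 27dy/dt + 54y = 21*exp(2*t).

y = 7*exp(2*t)/4 + C1*exp(6*t) + C2*exp(3*t)

Divide through by 3: y'' - 9y' + 18y = 7*exp(2*t).
Characteristic equation r² - 9r + 18 = 0 factors as (r - 6)(r - 3) = 0, so r = 6, 3.
Hence y_h = C1*exp(6*t) + C2*exp(3*t).
Try y_p = A*exp(2*t). Substituting into the equation and dividing by exp(2*t) gives A = 7/4, so y_p = 7*exp(2*t)/4.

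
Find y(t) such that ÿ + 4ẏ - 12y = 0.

y = C1*exp(-6*t) + C2*exp(2*t)

Characteristic equation r² + 4r - 12 = 0 factors as (r + 6)(r - 2) = 0, so r = -6, 2.
Hence y_h = C1*exp(-6*t) + C2*exp(2*t).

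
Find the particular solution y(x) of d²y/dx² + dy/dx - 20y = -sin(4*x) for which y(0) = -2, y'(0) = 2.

y = -406*exp(-5*x)/369 - 65*exp(4*x)/72 + cos(4*x)/328 + 9*sin(4*x)/328

Characteristic equation r² + r - 20 = 0 factors as (r + 5)(r - 4) = 0, so r = -5, 4.
Hence y_h = C1*exp(-5*x) + C2*exp(4*x).
Try y_p = A*cos(4*x) + B*sin(4*x). Substituting and equating the coefficients of cos(4x) and sin(4x) gives A = 1/328, B = 9/328, so y_p = cos(4*x)/328 + 9*sin(4*x)/328.
General solution: y = cos(4*x)/328 + 9*sin(4*x)/328 + C1*exp(-5*x) + C2*exp(4*x).
Apply the initial conditions: y(0) = 1/328 + C1 + C2 = -2 and y'(0) = 9/82 - 5*C1 + 4*C2 = 2. Solving gives C1 = -406/369, C2 = -65/72.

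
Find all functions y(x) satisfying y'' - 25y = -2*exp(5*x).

Characteristic equation r² - 25 = 0 factors as (r + 5)(r - 5) = 0, so r = -5, 5.
Hence y_h = C1*exp(-5*x) + C2*exp(5*x).
Since exp(5*x) solves the homogeneous equation (r = 5 is a root of multiplicity 1), multiply the trial by x. Try y_p = A*x*exp(5*x). Substituting into the equation and dividing by exp(5*x) gives A = -1/5, so y_p = -x*exp(5*x)/5.

y = C1*exp(-5*x) + C2*exp(5*x) - x*exp(5*x)/5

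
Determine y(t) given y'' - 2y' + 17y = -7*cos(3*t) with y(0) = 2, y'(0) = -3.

y = -14*cos(3*t)/25 + 21*sin(3*t)/50 - 341*exp(t)*sin(4*t)/200 + 64*cos(4*t)*exp(t)/25

Characteristic equation r² - 2r + 17 = 0 has discriminant (-2)² - 4·(17) = -64 < 0, so r = 1 ± 4i.
Hence y_h = C1*cos(4*t)*exp(t) + C2*exp(t)*sin(4*t).
Try y_p = A*cos(3*t) + B*sin(3*t). Substituting and equating the coefficients of cos(3t) and sin(3t) gives A = -14/25, B = 21/50, so y_p = -14*cos(3*t)/25 + 21*sin(3*t)/50.
General solution: y = -14*cos(3*t)/25 + 21*sin(3*t)/50 + C1*cos(4*t)*exp(t) + C2*exp(t)*sin(4*t).
Apply the initial conditions: y(0) = -14/25 + C1 = 2 and y'(0) = 63/50 + C1 + 4*C2 = -3. Solving gives C1 = 64/25, C2 = -341/200.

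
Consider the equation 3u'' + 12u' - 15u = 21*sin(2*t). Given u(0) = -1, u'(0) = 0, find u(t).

Divide through by 3: u'' + 4u' - 5u = 7*sin(2*t).
Characteristic equation r² + 4r - 5 = 0 factors as (r - 1)(r + 5) = 0, so r = 1, -5.
Hence u_h = C1*exp(t) + C2*exp(-5*t).
Try u_p = A*cos(2*t) + B*sin(2*t). Substituting and equating the coefficients of cos(2t) and sin(2t) gives A = -56/145, B = -63/145, so u_p = -63*sin(2*t)/145 - 56*cos(2*t)/145.
General solution: u = -63*sin(2*t)/145 - 56*cos(2*t)/145 + C1*exp(t) + C2*exp(-5*t).
Apply the initial conditions: u(0) = -56/145 + C1 + C2 = -1 and u'(0) = -126/145 + C1 - 5*C2 = 0. Solving gives C1 = -11/30, C2 = -43/174.

u = -63*sin(2*t)/145 - 56*cos(2*t)/145 - 43*exp(-5*t)/174 - 11*exp(t)/30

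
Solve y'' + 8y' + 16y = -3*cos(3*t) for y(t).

y = -72*sin(3*t)/625 - 21*cos(3*t)/625 + C1*exp(-4*t) + C2*t*exp(-4*t)

Characteristic equation r² + 8r + 16 = 0 has discriminant (8)² - 4·(16) = 0, so r = -4 is a repeated root.
Hence y_h = (C1 + C2*t)*exp(-4*t).
Try y_p = A*cos(3*t) + B*sin(3*t). Substituting and equating the coefficients of cos(3t) and sin(3t) gives A = -21/625, B = -72/625, so y_p = -72*sin(3*t)/625 - 21*cos(3*t)/625.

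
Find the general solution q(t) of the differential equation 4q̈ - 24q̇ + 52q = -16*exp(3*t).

q = -exp(3*t) + C1*cos(2*t)*exp(3*t) + C2*exp(3*t)*sin(2*t)

Divide through by 4: q'' - 6q' + 13q = -4*exp(3*t).
Characteristic equation r² - 6r + 13 = 0 has discriminant (-6)² - 4·(13) = -16 < 0, so r = 3 ± 2i.
Hence q_h = C1*cos(2*t)*exp(3*t) + C2*exp(3*t)*sin(2*t).
Try q_p = A*exp(3*t). Substituting into the equation and dividing by exp(3*t) gives A = -1, so q_p = -exp(3*t).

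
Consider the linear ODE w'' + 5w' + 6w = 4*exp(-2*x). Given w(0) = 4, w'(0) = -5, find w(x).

Characteristic equation r² + 5r + 6 = 0 factors as (r + 3)(r + 2) = 0, so r = -3, -2.
Hence w_h = C1*exp(-3*x) + C2*exp(-2*x).
Since exp(-2*x) solves the homogeneous equation (r = -2 is a root of multiplicity 1), multiply the trial by x. Try w_p = A*x*exp(-2*x). Substituting into the equation and dividing by exp(-2*x) gives A = 4, so w_p = 4*x*exp(-2*x).
General solution: w = C1*exp(-3*x) + C2*exp(-2*x) + 4*x*exp(-2*x).
Apply the initial conditions: w(0) = C1 + C2 = 4 and w'(0) = 4 - 3*C1 - 2*C2 = -5. Solving gives C1 = 1, C2 = 3.

w = 3*exp(-2*x) + 4*x*exp(-2*x) + exp(-3*x)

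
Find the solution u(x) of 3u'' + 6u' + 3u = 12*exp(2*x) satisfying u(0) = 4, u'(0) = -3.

u = 4*exp(2*x)/9 + 32*exp(-x)/9 - x*exp(-x)/3

Divide through by 3: u'' + 2u' + u = 4*exp(2*x).
Characteristic equation r² + 2r + 1 = 0 has discriminant (2)² - 4·(1) = 0, so r = -1 is a repeated root.
Hence u_h = (C1 + C2*x)*exp(-x).
Try u_p = A*exp(2*x). Substituting into the equation and dividing by exp(2*x) gives A = 4/9, so u_p = 4*exp(2*x)/9.
General solution: u = 4*exp(2*x)/9 + C1*exp(-x) + C2*x*exp(-x).
Apply the initial conditions: u(0) = 4/9 + C1 = 4 and u'(0) = 8/9 + C2 - C1 = -3. Solving gives C1 = 32/9, C2 = -1/3.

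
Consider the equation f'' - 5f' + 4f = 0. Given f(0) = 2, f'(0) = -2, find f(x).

Characteristic equation r² - 5r + 4 = 0 factors as (r - 1)(r - 4) = 0, so r = 1, 4.
Hence f_h = C1*exp(x) + C2*exp(4*x).
Apply the initial conditions: f(0) = C1 + C2 = 2 and f'(0) = C1 + 4*C2 = -2. Solving gives C1 = 10/3, C2 = -4/3.

f = -4*exp(4*x)/3 + 10*exp(x)/3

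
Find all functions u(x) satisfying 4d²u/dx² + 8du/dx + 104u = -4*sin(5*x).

Divide through by 4: u'' + 2u' + 26u = -sin(5*x).
Characteristic equation r² + 2r + 26 = 0 has discriminant (2)² - 4·(26) = -100 < 0, so r = -1 ± 5i.
Hence u_h = C1*cos(5*x)*exp(-x) + C2*exp(-x)*sin(5*x).
Try u_p = A*cos(5*x) + B*sin(5*x). Substituting and equating the coefficients of cos(5x) and sin(5x) gives A = 10/101, B = -1/101, so u_p = -sin(5*x)/101 + 10*cos(5*x)/101.

u = -sin(5*x)/101 + 10*cos(5*x)/101 + C1*cos(5*x)*exp(-x) + C2*exp(-x)*sin(5*x)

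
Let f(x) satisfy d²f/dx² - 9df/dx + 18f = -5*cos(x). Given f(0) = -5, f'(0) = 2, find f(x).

Characteristic equation r² - 9r + 18 = 0 factors as (r - 3)(r - 6) = 0, so r = 3, 6.
Hence f_h = C1*exp(3*x) + C2*exp(6*x).
Try f_p = A*cos(x) + B*sin(x). Substituting and equating the coefficients of cos(x) and sin(x) gives A = -17/74, B = 9/74, so f_p = -17*cos(x)/74 + 9*sin(x)/74.
General solution: f = -17*cos(x)/74 + 9*sin(x)/74 + C1*exp(3*x) + C2*exp(6*x).
Apply the initial conditions: f(0) = -17/74 + C1 + C2 = -5 and f'(0) = 9/74 + 3*C1 + 6*C2 = 2. Solving gives C1 = -61/6, C2 = 599/111.

f = -61*exp(3*x)/6 - 17*cos(x)/74 + 9*sin(x)/74 + 599*exp(6*x)/111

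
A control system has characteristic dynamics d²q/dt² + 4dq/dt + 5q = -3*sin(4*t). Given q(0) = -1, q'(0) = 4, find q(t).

q = 33*sin(4*t)/377 + 48*cos(4*t)/377 - 425*cos(t)*exp(-2*t)/377 + 526*exp(-2*t)*sin(t)/377

Characteristic equation r² + 4r + 5 = 0 has discriminant (4)² - 4·(5) = -4 < 0, so r = -2 ± i.
Hence q_h = C1*cos(t)*exp(-2*t) + C2*exp(-2*t)*sin(t).
Try q_p = A*cos(4*t) + B*sin(4*t). Substituting and equating the coefficients of cos(4t) and sin(4t) gives A = 48/377, B = 33/377, so q_p = 33*sin(4*t)/377 + 48*cos(4*t)/377.
General solution: q = 33*sin(4*t)/377 + 48*cos(4*t)/377 + C1*cos(t)*exp(-2*t) + C2*exp(-2*t)*sin(t).
Apply the initial conditions: q(0) = 48/377 + C1 = -1 and q'(0) = 132/377 + C2 - 2*C1 = 4. Solving gives C1 = -425/377, C2 = 526/377.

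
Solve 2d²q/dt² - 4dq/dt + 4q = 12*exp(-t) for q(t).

Divide through by 2: q'' - 2q' + 2q = 6*exp(-t).
Characteristic equation r² - 2r + 2 = 0 has discriminant (-2)² - 4·(2) = -4 < 0, so r = 1 ± i.
Hence q_h = C1*cos(t)*exp(t) + C2*exp(t)*sin(t).
Try q_p = A*exp(-t). Substituting into the equation and dividing by exp(-t) gives A = 6/5, so q_p = 6*exp(-t)/5.

q = 6*exp(-t)/5 + C1*cos(t)*exp(t) + C2*exp(t)*sin(t)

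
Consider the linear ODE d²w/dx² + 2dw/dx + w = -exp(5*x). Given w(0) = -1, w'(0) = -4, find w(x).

w = -35*exp(-x)/36 - exp(5*x)/36 - 29*x*exp(-x)/6

Characteristic equation r² + 2r + 1 = 0 has discriminant (2)² - 4·(1) = 0, so r = -1 is a repeated root.
Hence w_h = (C1 + C2*x)*exp(-x).
Try w_p = A*exp(5*x). Substituting into the equation and dividing by exp(5*x) gives A = -1/36, so w_p = -exp(5*x)/36.
General solution: w = -exp(5*x)/36 + C1*exp(-x) + C2*x*exp(-x).
Apply the initial conditions: w(0) = -1/36 + C1 = -1 and w'(0) = -5/36 + C2 - C1 = -4. Solving gives C1 = -35/36, C2 = -29/6.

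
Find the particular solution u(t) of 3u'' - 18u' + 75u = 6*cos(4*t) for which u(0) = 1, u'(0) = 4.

Divide through by 3: u'' - 6u' + 25u = 2*cos(4*t).
Characteristic equation r² - 6r + 25 = 0 has discriminant (-6)² - 4·(25) = -64 < 0, so r = 3 ± 4i.
Hence u_h = C1*cos(4*t)*exp(3*t) + C2*exp(3*t)*sin(4*t).
Try u_p = A*cos(4*t) + B*sin(4*t). Substituting and equating the coefficients of cos(4t) and sin(4t) gives A = 2/73, B = -16/219, so u_p = -16*sin(4*t)/219 + 2*cos(4*t)/73.
General solution: u = -16*sin(4*t)/219 + 2*cos(4*t)/73 + C1*cos(4*t)*exp(3*t) + C2*exp(3*t)*sin(4*t).
Apply the initial conditions: u(0) = 2/73 + C1 = 1 and u'(0) = -64/219 + 3*C1 + 4*C2 = 4. Solving gives C1 = 71/73, C2 = 301/876.

u = -16*sin(4*t)/219 + 2*cos(4*t)/73 + 71*cos(4*t)*exp(3*t)/73 + 301*exp(3*t)*sin(4*t)/876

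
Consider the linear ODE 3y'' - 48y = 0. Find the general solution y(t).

y = C1*exp(-4*t) + C2*exp(4*t)

Divide through by 3: y'' - 16y = 0.
Characteristic equation r² - 16 = 0 factors as (r + 4)(r - 4) = 0, so r = -4, 4.
Hence y_h = C1*exp(-4*t) + C2*exp(4*t).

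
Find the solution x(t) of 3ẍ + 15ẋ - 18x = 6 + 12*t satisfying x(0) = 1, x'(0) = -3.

Divide through by 3: x'' + 5x' - 6x = 2 + 4*t.
Characteristic equation r² + 5r - 6 = 0 factors as (r + 6)(r - 1) = 0, so r = -6, 1.
Hence x_h = C1*exp(-6*t) + C2*exp(t).
For the particular solution try x_p = A0 + A1*t. Substituting and matching coefficients of each power of t gives A0 = -8/9, A1 = -2/3, so x_p = -8/9 - 2*t/3.
General solution: x = -8/9 - 2*t/3 + C1*exp(-6*t) + C2*exp(t).
Apply the initial conditions: x(0) = -8/9 + C1 + C2 = 1 and x'(0) = -2/3 + C2 - 6*C1 = -3. Solving gives C1 = 38/63, C2 = 9/7.

x = -8/9 - 2*t/3 + 9*exp(t)/7 + 38*exp(-6*t)/63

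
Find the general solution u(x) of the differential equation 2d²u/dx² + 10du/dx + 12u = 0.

Divide through by 2: u'' + 5u' + 6u = 0.
Characteristic equation r² + 5r + 6 = 0 factors as (r + 2)(r + 3) = 0, so r = -2, -3.
Hence u_h = C1*exp(-2*x) + C2*exp(-3*x).

u = C1*exp(-2*x) + C2*exp(-3*x)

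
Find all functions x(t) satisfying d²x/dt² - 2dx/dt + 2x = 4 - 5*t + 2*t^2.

x = 1/2 + t**2 - t/2 + C1*cos(t)*exp(t) + C2*exp(t)*sin(t)

Characteristic equation r² - 2r + 2 = 0 has discriminant (-2)² - 4·(2) = -4 < 0, so r = 1 ± i.
Hence x_h = C1*cos(t)*exp(t) + C2*exp(t)*sin(t).
For the particular solution try x_p = A0 + A1*t + A2*t^2. Substituting and matching coefficients of each power of t gives A0 = 1/2, A1 = -1/2, A2 = 1, so x_p = 1/2 + t^2 - t/2.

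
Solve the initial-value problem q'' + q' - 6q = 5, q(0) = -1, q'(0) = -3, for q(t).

q = -5/6 - 7*exp(2*t)/10 + 8*exp(-3*t)/15

Characteristic equation r² + r - 6 = 0 factors as (r + 3)(r - 2) = 0, so r = -3, 2.
Hence q_h = C1*exp(-3*t) + C2*exp(2*t).
For the particular solution try q_p = A0. Substituting and matching coefficients of each power of t gives A0 = -5/6, so q_p = -5/6.
General solution: q = -5/6 + C1*exp(-3*t) + C2*exp(2*t).
Apply the initial conditions: q(0) = -5/6 + C1 + C2 = -1 and q'(0) = -3*C1 + 2*C2 = -3. Solving gives C1 = 8/15, C2 = -7/10.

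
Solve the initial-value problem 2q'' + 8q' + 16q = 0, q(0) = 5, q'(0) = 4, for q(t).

q = 5*cos(2*t)*exp(-2*t) + 7*exp(-2*t)*sin(2*t)

Divide through by 2: q'' + 4q' + 8q = 0.
Characteristic equation r² + 4r + 8 = 0 has discriminant (4)² - 4·(8) = -16 < 0, so r = -2 ± 2i.
Hence q_h = C1*cos(2*t)*exp(-2*t) + C2*exp(-2*t)*sin(2*t).
Apply the initial conditions: q(0) = C1 = 5 and q'(0) = -2*C1 + 2*C2 = 4. Solving gives C1 = 5, C2 = 7.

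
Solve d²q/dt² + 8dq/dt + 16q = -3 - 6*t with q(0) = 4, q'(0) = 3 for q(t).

Characteristic equation r² + 8r + 16 = 0 has discriminant (8)² - 4·(16) = 0, so r = -4 is a repeated root.
Hence q_h = (C1 + C2*t)*exp(-4*t).
For the particular solution try q_p = A0 + A1*t. Substituting and matching coefficients of each power of t gives A0 = 0, A1 = -3/8, so q_p = -3*t/8.
General solution: q = -3*t/8 + C1*exp(-4*t) + C2*t*exp(-4*t).
Apply the initial conditions: q(0) = C1 = 4 and q'(0) = -3/8 + C2 - 4*C1 = 3. Solving gives C1 = 4, C2 = 155/8.

q = 4*exp(-4*t) - 3*t/8 + 155*t*exp(-4*t)/8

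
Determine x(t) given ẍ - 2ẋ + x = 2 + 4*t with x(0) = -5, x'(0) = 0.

Characteristic equation r² - 2r + 1 = 0 has discriminant (-2)² - 4·(1) = 0, so r = 1 is a repeated root.
Hence x_h = (C1 + C2*t)*exp(t).
For the particular solution try x_p = A0 + A1*t. Substituting and matching coefficients of each power of t gives A0 = 10, A1 = 4, so x_p = 10 + 4*t.
General solution: x = 10 + 4*t + C1*exp(t) + C2*t*exp(t).
Apply the initial conditions: x(0) = 10 + C1 = -5 and x'(0) = 4 + C1 + C2 = 0. Solving gives C1 = -15, C2 = 11.

x = 10 - 15*exp(t) + 4*t + 11*t*exp(t)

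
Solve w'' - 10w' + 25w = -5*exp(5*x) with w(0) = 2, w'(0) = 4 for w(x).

Characteristic equation r² - 10r + 25 = 0 has discriminant (-10)² - 4·(25) = 0, so r = 5 is a repeated root.
Hence w_h = (C1 + C2*x)*exp(5*x).
Since exp(5*x) solves the homogeneous equation (r = 5 is a root of multiplicity 2), multiply the trial by x^2. Try w_p = A*x^2*exp(5*x). Substituting into the equation and dividing by exp(5*x) gives A = -5/2, so w_p = -5*x^2*exp(5*x)/2.
General solution: w = C1*exp(5*x) - 5*x^2*exp(5*x)/2 + C2*x*exp(5*x).
Apply the initial conditions: w(0) = C1 = 2 and w'(0) = C2 + 5*C1 = 4. Solving gives C1 = 2, C2 = -6.

w = 2*exp(5*x) - 6*x*exp(5*x) - 5*x**2*exp(5*x)/2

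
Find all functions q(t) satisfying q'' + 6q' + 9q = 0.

Characteristic equation r² + 6r + 9 = 0 has discriminant (6)² - 4·(9) = 0, so r = -3 is a repeated root.
Hence q_h = (C1 + C2*t)*exp(-3*t).

q = C1*exp(-3*t) + C2*t*exp(-3*t)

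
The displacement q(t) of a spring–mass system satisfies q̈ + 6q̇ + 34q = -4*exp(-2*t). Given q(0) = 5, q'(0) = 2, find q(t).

Characteristic equation r² + 6r + 34 = 0 has discriminant (6)² - 4·(34) = -100 < 0, so r = -3 ± 5i.
Hence q_h = C1*cos(5*t)*exp(-3*t) + C2*exp(-3*t)*sin(5*t).
Try q_p = A*exp(-2*t). Substituting into the equation and dividing by exp(-2*t) gives A = -2/13, so q_p = -2*exp(-2*t)/13.
General solution: q = -2*exp(-2*t)/13 + C1*cos(5*t)*exp(-3*t) + C2*exp(-3*t)*sin(5*t).
Apply the initial conditions: q(0) = -2/13 + C1 = 5 and q'(0) = 4/13 - 3*C1 + 5*C2 = 2. Solving gives C1 = 67/13, C2 = 223/65.

q = -2*exp(-2*t)/13 + 67*cos(5*t)*exp(-3*t)/13 + 223*exp(-3*t)*sin(5*t)/65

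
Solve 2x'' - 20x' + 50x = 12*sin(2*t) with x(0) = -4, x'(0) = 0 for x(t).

x = -3484*exp(5*t)/841 + 120*cos(2*t)/841 + 126*sin(2*t)/841 + 592*t*exp(5*t)/29

Divide through by 2: x'' - 10x' + 25x = 6*sin(2*t).
Characteristic equation r² - 10r + 25 = 0 has discriminant (-10)² - 4·(25) = 0, so r = 5 is a repeated root.
Hence x_h = (C1 + C2*t)*exp(5*t).
Try x_p = A*cos(2*t) + B*sin(2*t). Substituting and equating the coefficients of cos(2t) and sin(2t) gives A = 120/841, B = 126/841, so x_p = 120*cos(2*t)/841 + 126*sin(2*t)/841.
General solution: x = 120*cos(2*t)/841 + 126*sin(2*t)/841 + C1*exp(5*t) + C2*t*exp(5*t).
Apply the initial conditions: x(0) = 120/841 + C1 = -4 and x'(0) = 252/841 + C2 + 5*C1 = 0. Solving gives C1 = -3484/841, C2 = 592/29.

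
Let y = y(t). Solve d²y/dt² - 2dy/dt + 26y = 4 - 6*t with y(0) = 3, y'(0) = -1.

y = 23/169 - 3*t/13 - 614*exp(t)*sin(5*t)/845 + 484*cos(5*t)*exp(t)/169

Characteristic equation r² - 2r + 26 = 0 has discriminant (-2)² - 4·(26) = -100 < 0, so r = 1 ± 5i.
Hence y_h = C1*cos(5*t)*exp(t) + C2*exp(t)*sin(5*t).
For the particular solution try y_p = A0 + A1*t. Substituting and matching coefficients of each power of t gives A0 = 23/169, A1 = -3/13, so y_p = 23/169 - 3*t/13.
General solution: y = 23/169 - 3*t/13 + C1*cos(5*t)*exp(t) + C2*exp(t)*sin(5*t).
Apply the initial conditions: y(0) = 23/169 + C1 = 3 and y'(0) = -3/13 + C1 + 5*C2 = -1. Solving gives C1 = 484/169, C2 = -614/845.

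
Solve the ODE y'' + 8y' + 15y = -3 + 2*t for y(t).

y = -61/225 + 2*t/15 + C1*exp(-5*t) + C2*exp(-3*t)

Characteristic equation r² + 8r + 15 = 0 factors as (r + 5)(r + 3) = 0, so r = -5, -3.
Hence y_h = C1*exp(-5*t) + C2*exp(-3*t).
For the particular solution try y_p = A0 + A1*t. Substituting and matching coefficients of each power of t gives A0 = -61/225, A1 = 2/15, so y_p = -61/225 + 2*t/15.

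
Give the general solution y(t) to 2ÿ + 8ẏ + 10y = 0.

y = C1*cos(t)*exp(-2*t) + C2*exp(-2*t)*sin(t)

Divide through by 2: y'' + 4y' + 5y = 0.
Characteristic equation r² + 4r + 5 = 0 has discriminant (4)² - 4·(5) = -4 < 0, so r = -2 ± i.
Hence y_h = C1*cos(t)*exp(-2*t) + C2*exp(-2*t)*sin(t).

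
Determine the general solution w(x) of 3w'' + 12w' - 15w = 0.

Divide through by 3: w'' + 4w' - 5w = 0.
Characteristic equation r² + 4r - 5 = 0 factors as (r - 1)(r + 5) = 0, so r = 1, -5.
Hence w_h = C1*exp(x) + C2*exp(-5*x).

w = C1*exp(x) + C2*exp(-5*x)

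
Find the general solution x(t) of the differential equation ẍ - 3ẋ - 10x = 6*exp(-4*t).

x = exp(-4*t)/3 + C1*exp(-2*t) + C2*exp(5*t)

Characteristic equation r² - 3r - 10 = 0 factors as (r + 2)(r - 5) = 0, so r = -2, 5.
Hence x_h = C1*exp(-2*t) + C2*exp(5*t).
Try x_p = A*exp(-4*t). Substituting into the equation and dividing by exp(-4*t) gives A = 1/3, so x_p = exp(-4*t)/3.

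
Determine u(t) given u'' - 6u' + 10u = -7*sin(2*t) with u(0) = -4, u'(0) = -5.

Characteristic equation r² - 6r + 10 = 0 has discriminant (-6)² - 4·(10) = -4 < 0, so r = 3 ± i.
Hence u_h = C1*cos(t)*exp(3*t) + C2*exp(3*t)*sin(t).
Try u_p = A*cos(2*t) + B*sin(2*t). Substituting and equating the coefficients of cos(2t) and sin(2t) gives A = -7/15, B = -7/30, so u_p = -7*cos(2*t)/15 - 7*sin(2*t)/30.
General solution: u = -7*cos(2*t)/15 - 7*sin(2*t)/30 + C1*cos(t)*exp(3*t) + C2*exp(3*t)*sin(t).
Apply the initial conditions: u(0) = -7/15 + C1 = -4 and u'(0) = -7/15 + C2 + 3*C1 = -5. Solving gives C1 = -53/15, C2 = 91/15.

u = -7*cos(2*t)/15 - 7*sin(2*t)/30 - 53*cos(t)*exp(3*t)/15 + 91*exp(3*t)*sin(t)/15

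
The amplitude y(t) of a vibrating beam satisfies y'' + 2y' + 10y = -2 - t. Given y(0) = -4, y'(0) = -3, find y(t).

y = -9/50 - t/10 - 191*cos(3*t)*exp(-t)/50 - 56*exp(-t)*sin(3*t)/25

Characteristic equation r² + 2r + 10 = 0 has discriminant (2)² - 4·(10) = -36 < 0, so r = -1 ± 3i.
Hence y_h = C1*cos(3*t)*exp(-t) + C2*exp(-t)*sin(3*t).
For the particular solution try y_p = A0 + A1*t. Substituting and matching coefficients of each power of t gives A0 = -9/50, A1 = -1/10, so y_p = -9/50 - t/10.
General solution: y = -9/50 - t/10 + C1*cos(3*t)*exp(-t) + C2*exp(-t)*sin(3*t).
Apply the initial conditions: y(0) = -9/50 + C1 = -4 and y'(0) = -1/10 - C1 + 3*C2 = -3. Solving gives C1 = -191/50, C2 = -56/25.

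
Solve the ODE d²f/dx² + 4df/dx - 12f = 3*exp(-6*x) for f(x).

f = C1*exp(2*x) + C2*exp(-6*x) - 3*x*exp(-6*x)/8

Characteristic equation r² + 4r - 12 = 0 factors as (r - 2)(r + 6) = 0, so r = 2, -6.
Hence f_h = C1*exp(2*x) + C2*exp(-6*x).
Since exp(-6*x) solves the homogeneous equation (r = -6 is a root of multiplicity 1), multiply the trial by x. Try f_p = A*x*exp(-6*x). Substituting into the equation and dividing by exp(-6*x) gives A = -3/8, so f_p = -3*x*exp(-6*x)/8.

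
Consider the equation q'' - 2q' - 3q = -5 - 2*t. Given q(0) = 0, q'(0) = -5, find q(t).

q = 11/9 + exp(-t)/2 - 31*exp(3*t)/18 + 2*t/3

Characteristic equation r² - 2r - 3 = 0 factors as (r - 3)(r + 1) = 0, so r = 3, -1.
Hence q_h = C1*exp(3*t) + C2*exp(-t).
For the particular solution try q_p = A0 + A1*t. Substituting and matching coefficients of each power of t gives A0 = 11/9, A1 = 2/3, so q_p = 11/9 + 2*t/3.
General solution: q = 11/9 + 2*t/3 + C1*exp(3*t) + C2*exp(-t).
Apply the initial conditions: q(0) = 11/9 + C1 + C2 = 0 and q'(0) = 2/3 - C2 + 3*C1 = -5. Solving gives C1 = -31/18, C2 = 1/2.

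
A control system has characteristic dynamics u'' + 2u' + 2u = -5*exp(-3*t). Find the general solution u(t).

Characteristic equation r² + 2r + 2 = 0 has discriminant (2)² - 4·(2) = -4 < 0, so r = -1 ± i.
Hence u_h = C1*cos(t)*exp(-t) + C2*exp(-t)*sin(t).
Try u_p = A*exp(-3*t). Substituting into the equation and dividing by exp(-3*t) gives A = -1, so u_p = -exp(-3*t).

u = -exp(-3*t) + C1*cos(t)*exp(-t) + C2*exp(-t)*sin(t)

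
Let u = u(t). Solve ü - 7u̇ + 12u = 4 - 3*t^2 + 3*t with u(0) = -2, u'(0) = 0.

Characteristic equation r² - 7r + 12 = 0 factors as (r - 3)(r - 4) = 0, so r = 3, 4.
Hence u_h = C1*exp(3*t) + C2*exp(4*t).
For the particular solution try u_p = A0 + A1*t + A2*t^2. Substituting and matching coefficients of each power of t gives A0 = 101/288, A1 = -1/24, A2 = -1/4, so u_p = 101/288 - t^2/4 - t/24.
General solution: u = 101/288 - t^2/4 - t/24 + C1*exp(3*t) + C2*exp(4*t).
Apply the initial conditions: u(0) = 101/288 + C1 + C2 = -2 and u'(0) = -1/24 + 3*C1 + 4*C2 = 0. Solving gives C1 = -85/9, C2 = 227/32.

u = 101/288 - 85*exp(3*t)/9 - t**2/4 - t/24 + 227*exp(4*t)/32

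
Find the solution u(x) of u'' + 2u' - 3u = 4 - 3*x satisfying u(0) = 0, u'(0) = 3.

Characteristic equation r² + 2r - 3 = 0 factors as (r + 3)(r - 1) = 0, so r = -3, 1.
Hence u_h = C1*exp(-3*x) + C2*exp(x).
For the particular solution try u_p = A0 + A1*x. Substituting and matching coefficients of each power of x gives A0 = -2/3, A1 = 1, so u_p = -2/3 + x.
General solution: u = -2/3 + x + C1*exp(-3*x) + C2*exp(x).
Apply the initial conditions: u(0) = -2/3 + C1 + C2 = 0 and u'(0) = 1 + C2 - 3*C1 = 3. Solving gives C1 = -1/3, C2 = 1.

u = -2/3 + x - exp(-3*x)/3 + exp(x)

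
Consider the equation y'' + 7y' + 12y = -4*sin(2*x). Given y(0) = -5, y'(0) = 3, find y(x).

y = -229*exp(-3*x)/13 - 8*sin(2*x)/65 + 14*cos(2*x)/65 + 62*exp(-4*x)/5

Characteristic equation r² + 7r + 12 = 0 factors as (r + 3)(r + 4) = 0, so r = -3, -4.
Hence y_h = C1*exp(-3*x) + C2*exp(-4*x).
Try y_p = A*cos(2*x) + B*sin(2*x). Substituting and equating the coefficients of cos(2x) and sin(2x) gives A = 14/65, B = -8/65, so y_p = -8*sin(2*x)/65 + 14*cos(2*x)/65.
General solution: y = -8*sin(2*x)/65 + 14*cos(2*x)/65 + C1*exp(-3*x) + C2*exp(-4*x).
Apply the initial conditions: y(0) = 14/65 + C1 + C2 = -5 and y'(0) = -16/65 - 4*C2 - 3*C1 = 3. Solving gives C1 = -229/13, C2 = 62/5.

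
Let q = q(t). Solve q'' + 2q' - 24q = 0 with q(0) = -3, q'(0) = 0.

Characteristic equation r² + 2r - 24 = 0 factors as (r - 4)(r + 6) = 0, so r = 4, -6.
Hence q_h = C1*exp(4*t) + C2*exp(-6*t).
Apply the initial conditions: q(0) = C1 + C2 = -3 and q'(0) = -6*C2 + 4*C1 = 0. Solving gives C1 = -9/5, C2 = -6/5.

q = -9*exp(4*t)/5 - 6*exp(-6*t)/5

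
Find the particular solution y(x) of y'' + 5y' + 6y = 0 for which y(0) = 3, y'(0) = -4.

y = -2*exp(-3*x) + 5*exp(-2*x)

Characteristic equation r² + 5r + 6 = 0 factors as (r + 3)(r + 2) = 0, so r = -3, -2.
Hence y_h = C1*exp(-3*x) + C2*exp(-2*x).
Apply the initial conditions: y(0) = C1 + C2 = 3 and y'(0) = -3*C1 - 2*C2 = -4. Solving gives C1 = -2, C2 = 5.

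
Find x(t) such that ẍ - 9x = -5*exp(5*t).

Characteristic equation r² - 9 = 0 factors as (r + 3)(r - 3) = 0, so r = -3, 3.
Hence x_h = C1*exp(-3*t) + C2*exp(3*t).
Try x_p = A*exp(5*t). Substituting into the equation and dividing by exp(5*t) gives A = -5/16, so x_p = -5*exp(5*t)/16.

x = -5*exp(5*t)/16 + C1*exp(-3*t) + C2*exp(3*t)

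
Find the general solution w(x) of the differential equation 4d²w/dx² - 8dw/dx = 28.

w = C2 - 7*x/2 + C1*exp(2*x)

Divide through by 4: w'' - 2w' = 7.
Characteristic equation r² - 2r = 0 factors as (r - 2)r = 0, so r = 2, 0.
Hence w_h = C1*exp(2*x) + C2.
Since 1 solves the homogeneous equation (r = 0 is a root of multiplicity 1), multiply the trial by x. Try w_p = A*x. Substituting into the equation and dividing by 1 gives A = -7/2, so w_p = -7*x/2.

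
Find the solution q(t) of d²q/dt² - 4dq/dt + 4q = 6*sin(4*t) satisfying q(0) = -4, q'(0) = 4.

Characteristic equation r² - 4r + 4 = 0 has discriminant (-4)² - 4·(4) = 0, so r = 2 is a repeated root.
Hence q_h = (C1 + C2*t)*exp(2*t).
Try q_p = A*cos(4*t) + B*sin(4*t). Substituting and equating the coefficients of cos(4t) and sin(4t) gives A = 6/25, B = -9/50, so q_p = -9*sin(4*t)/50 + 6*cos(4*t)/25.
General solution: q = -9*sin(4*t)/50 + 6*cos(4*t)/25 + C1*exp(2*t) + C2*t*exp(2*t).
Apply the initial conditions: q(0) = 6/25 + C1 = -4 and q'(0) = -18/25 + C2 + 2*C1 = 4. Solving gives C1 = -106/25, C2 = 66/5.

q = -106*exp(2*t)/25 - 9*sin(4*t)/50 + 6*cos(4*t)/25 + 66*t*exp(2*t)/5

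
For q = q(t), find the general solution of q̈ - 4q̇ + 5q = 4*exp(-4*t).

q = 4*exp(-4*t)/37 + C1*cos(t)*exp(2*t) + C2*exp(2*t)*sin(t)

Characteristic equation r² - 4r + 5 = 0 has discriminant (-4)² - 4·(5) = -4 < 0, so r = 2 ± i.
Hence q_h = C1*cos(t)*exp(2*t) + C2*exp(2*t)*sin(t).
Try q_p = A*exp(-4*t). Substituting into the equation and dividing by exp(-4*t) gives A = 4/37, so q_p = 4*exp(-4*t)/37.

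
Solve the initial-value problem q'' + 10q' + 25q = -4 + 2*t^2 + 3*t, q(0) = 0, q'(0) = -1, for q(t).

q = -118/625 + 2*t**2/25 + 7*t/125 + 118*exp(-5*t)/625 - 14*t*exp(-5*t)/125

Characteristic equation r² + 10r + 25 = 0 has discriminant (10)² - 4·(25) = 0, so r = -5 is a repeated root.
Hence q_h = (C1 + C2*t)*exp(-5*t).
For the particular solution try q_p = A0 + A1*t + A2*t^2. Substituting and matching coefficients of each power of t gives A0 = -118/625, A1 = 7/125, A2 = 2/25, so q_p = -118/625 + 2*t^2/25 + 7*t/125.
General solution: q = -118/625 + 2*t^2/25 + 7*t/125 + C1*exp(-5*t) + C2*t*exp(-5*t).
Apply the initial conditions: q(0) = -118/625 + C1 = 0 and q'(0) = 7/125 + C2 - 5*C1 = -1. Solving gives C1 = 118/625, C2 = -14/125.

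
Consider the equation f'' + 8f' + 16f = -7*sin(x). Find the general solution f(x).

f = -105*sin(x)/289 + 56*cos(x)/289 + C1*exp(-4*x) + C2*x*exp(-4*x)

Characteristic equation r² + 8r + 16 = 0 has discriminant (8)² - 4·(16) = 0, so r = -4 is a repeated root.
Hence f_h = (C1 + C2*x)*exp(-4*x).
Try f_p = A*cos(x) + B*sin(x). Substituting and equating the coefficients of cos(x) and sin(x) gives A = 56/289, B = -105/289, so f_p = -105*sin(x)/289 + 56*cos(x)/289.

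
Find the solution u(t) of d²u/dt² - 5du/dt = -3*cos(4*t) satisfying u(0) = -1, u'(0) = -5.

Characteristic equation r² - 5r = 0 factors as (r - 5)r = 0, so r = 5, 0.
Hence u_h = C1*exp(5*t) + C2.
Try u_p = A*cos(4*t) + B*sin(4*t). Substituting and equating the coefficients of cos(4t) and sin(4t) gives A = 3/41, B = 15/164, so u_p = 3*cos(4*t)/41 + 15*sin(4*t)/164.
General solution: u = C2 + 3*cos(4*t)/41 + 15*sin(4*t)/164 + C1*exp(5*t).
Apply the initial conditions: u(0) = 3/41 + C1 + C2 = -1 and u'(0) = 15/41 + 5*C1 = -5. Solving gives C1 = -44/41, C2 = 0.

u = -44*exp(5*t)/41 + 3*cos(4*t)/41 + 15*sin(4*t)/164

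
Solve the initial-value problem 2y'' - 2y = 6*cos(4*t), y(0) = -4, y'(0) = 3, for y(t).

Divide through by 2: y'' - y = 3*cos(4*t).
Characteristic equation r² - 1 = 0 factors as (r + 1)(r - 1) = 0, so r = -1, 1.
Hence y_h = C1*exp(-t) + C2*exp(t).
Try y_p = A*cos(4*t) + B*sin(4*t). Substituting and equating the coefficients of cos(4t) and sin(4t) gives A = -3/17, B = 0, so y_p = -3*cos(4*t)/17.
General solution: y = -3*cos(4*t)/17 + C1*exp(-t) + C2*exp(t).
Apply the initial conditions: y(0) = -3/17 + C1 + C2 = -4 and y'(0) = C2 - C1 = 3. Solving gives C1 = -58/17, C2 = -7/17.

y = -58*exp(-t)/17 - 7*exp(t)/17 - 3*cos(4*t)/17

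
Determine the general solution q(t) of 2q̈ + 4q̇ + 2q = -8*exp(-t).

q = C1*exp(-t) - 2*t**2*exp(-t) + C2*t*exp(-t)

Divide through by 2: q'' + 2q' + q = -4*exp(-t).
Characteristic equation r² + 2r + 1 = 0 has discriminant (2)² - 4·(1) = 0, so r = -1 is a repeated root.
Hence q_h = (C1 + C2*t)*exp(-t).
Since exp(-t) solves the homogeneous equation (r = -1 is a root of multiplicity 2), multiply the trial by t^2. Try q_p = A*t^2*exp(-t). Substituting into the equation and dividing by exp(-t) gives A = -2, so q_p = -2*t^2*exp(-t).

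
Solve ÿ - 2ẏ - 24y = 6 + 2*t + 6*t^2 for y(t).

y = -77/288 - t**2/4 - t/24 + C1*exp(6*t) + C2*exp(-4*t)

Characteristic equation r² - 2r - 24 = 0 factors as (r - 6)(r + 4) = 0, so r = 6, -4.
Hence y_h = C1*exp(6*t) + C2*exp(-4*t).
For the particular solution try y_p = A0 + A1*t + A2*t^2. Substituting and matching coefficients of each power of t gives A0 = -77/288, A1 = -1/24, A2 = -1/4, so y_p = -77/288 - t^2/4 - t/24.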